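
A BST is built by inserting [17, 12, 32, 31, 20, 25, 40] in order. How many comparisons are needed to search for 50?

Search path for 50: 17 -> 32 -> 40
Found: False
Comparisons: 3


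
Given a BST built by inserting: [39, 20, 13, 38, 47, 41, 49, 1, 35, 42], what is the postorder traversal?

Tree insertion order: [39, 20, 13, 38, 47, 41, 49, 1, 35, 42]
Tree (level-order array): [39, 20, 47, 13, 38, 41, 49, 1, None, 35, None, None, 42]
Postorder traversal: [1, 13, 35, 38, 20, 42, 41, 49, 47, 39]


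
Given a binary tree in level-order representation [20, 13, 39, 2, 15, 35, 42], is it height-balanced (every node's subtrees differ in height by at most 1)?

Tree (level-order array): [20, 13, 39, 2, 15, 35, 42]
Definition: a tree is height-balanced if, at every node, |h(left) - h(right)| <= 1 (empty subtree has height -1).
Bottom-up per-node check:
  node 2: h_left=-1, h_right=-1, diff=0 [OK], height=0
  node 15: h_left=-1, h_right=-1, diff=0 [OK], height=0
  node 13: h_left=0, h_right=0, diff=0 [OK], height=1
  node 35: h_left=-1, h_right=-1, diff=0 [OK], height=0
  node 42: h_left=-1, h_right=-1, diff=0 [OK], height=0
  node 39: h_left=0, h_right=0, diff=0 [OK], height=1
  node 20: h_left=1, h_right=1, diff=0 [OK], height=2
All nodes satisfy the balance condition.
Result: Balanced


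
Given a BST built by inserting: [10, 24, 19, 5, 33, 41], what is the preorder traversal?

Tree insertion order: [10, 24, 19, 5, 33, 41]
Tree (level-order array): [10, 5, 24, None, None, 19, 33, None, None, None, 41]
Preorder traversal: [10, 5, 24, 19, 33, 41]


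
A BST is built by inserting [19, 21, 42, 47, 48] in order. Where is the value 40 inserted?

Starting tree (level order): [19, None, 21, None, 42, None, 47, None, 48]
Insertion path: 19 -> 21 -> 42
Result: insert 40 as left child of 42
Final tree (level order): [19, None, 21, None, 42, 40, 47, None, None, None, 48]


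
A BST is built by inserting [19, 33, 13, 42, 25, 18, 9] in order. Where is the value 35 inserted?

Starting tree (level order): [19, 13, 33, 9, 18, 25, 42]
Insertion path: 19 -> 33 -> 42
Result: insert 35 as left child of 42
Final tree (level order): [19, 13, 33, 9, 18, 25, 42, None, None, None, None, None, None, 35]


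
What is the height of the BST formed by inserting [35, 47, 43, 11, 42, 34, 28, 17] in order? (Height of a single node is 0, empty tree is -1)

Insertion order: [35, 47, 43, 11, 42, 34, 28, 17]
Tree (level-order array): [35, 11, 47, None, 34, 43, None, 28, None, 42, None, 17]
Compute height bottom-up (empty subtree = -1):
  height(17) = 1 + max(-1, -1) = 0
  height(28) = 1 + max(0, -1) = 1
  height(34) = 1 + max(1, -1) = 2
  height(11) = 1 + max(-1, 2) = 3
  height(42) = 1 + max(-1, -1) = 0
  height(43) = 1 + max(0, -1) = 1
  height(47) = 1 + max(1, -1) = 2
  height(35) = 1 + max(3, 2) = 4
Height = 4


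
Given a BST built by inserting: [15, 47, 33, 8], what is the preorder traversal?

Tree insertion order: [15, 47, 33, 8]
Tree (level-order array): [15, 8, 47, None, None, 33]
Preorder traversal: [15, 8, 47, 33]


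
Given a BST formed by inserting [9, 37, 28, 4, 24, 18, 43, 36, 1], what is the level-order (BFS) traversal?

Tree insertion order: [9, 37, 28, 4, 24, 18, 43, 36, 1]
Tree (level-order array): [9, 4, 37, 1, None, 28, 43, None, None, 24, 36, None, None, 18]
BFS from the root, enqueuing left then right child of each popped node:
  queue [9] -> pop 9, enqueue [4, 37], visited so far: [9]
  queue [4, 37] -> pop 4, enqueue [1], visited so far: [9, 4]
  queue [37, 1] -> pop 37, enqueue [28, 43], visited so far: [9, 4, 37]
  queue [1, 28, 43] -> pop 1, enqueue [none], visited so far: [9, 4, 37, 1]
  queue [28, 43] -> pop 28, enqueue [24, 36], visited so far: [9, 4, 37, 1, 28]
  queue [43, 24, 36] -> pop 43, enqueue [none], visited so far: [9, 4, 37, 1, 28, 43]
  queue [24, 36] -> pop 24, enqueue [18], visited so far: [9, 4, 37, 1, 28, 43, 24]
  queue [36, 18] -> pop 36, enqueue [none], visited so far: [9, 4, 37, 1, 28, 43, 24, 36]
  queue [18] -> pop 18, enqueue [none], visited so far: [9, 4, 37, 1, 28, 43, 24, 36, 18]
Result: [9, 4, 37, 1, 28, 43, 24, 36, 18]


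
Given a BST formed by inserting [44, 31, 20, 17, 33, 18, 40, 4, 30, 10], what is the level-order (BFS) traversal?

Tree insertion order: [44, 31, 20, 17, 33, 18, 40, 4, 30, 10]
Tree (level-order array): [44, 31, None, 20, 33, 17, 30, None, 40, 4, 18, None, None, None, None, None, 10]
BFS from the root, enqueuing left then right child of each popped node:
  queue [44] -> pop 44, enqueue [31], visited so far: [44]
  queue [31] -> pop 31, enqueue [20, 33], visited so far: [44, 31]
  queue [20, 33] -> pop 20, enqueue [17, 30], visited so far: [44, 31, 20]
  queue [33, 17, 30] -> pop 33, enqueue [40], visited so far: [44, 31, 20, 33]
  queue [17, 30, 40] -> pop 17, enqueue [4, 18], visited so far: [44, 31, 20, 33, 17]
  queue [30, 40, 4, 18] -> pop 30, enqueue [none], visited so far: [44, 31, 20, 33, 17, 30]
  queue [40, 4, 18] -> pop 40, enqueue [none], visited so far: [44, 31, 20, 33, 17, 30, 40]
  queue [4, 18] -> pop 4, enqueue [10], visited so far: [44, 31, 20, 33, 17, 30, 40, 4]
  queue [18, 10] -> pop 18, enqueue [none], visited so far: [44, 31, 20, 33, 17, 30, 40, 4, 18]
  queue [10] -> pop 10, enqueue [none], visited so far: [44, 31, 20, 33, 17, 30, 40, 4, 18, 10]
Result: [44, 31, 20, 33, 17, 30, 40, 4, 18, 10]


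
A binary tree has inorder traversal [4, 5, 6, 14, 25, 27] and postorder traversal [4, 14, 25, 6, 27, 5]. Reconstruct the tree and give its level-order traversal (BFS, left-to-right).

Inorder:   [4, 5, 6, 14, 25, 27]
Postorder: [4, 14, 25, 6, 27, 5]
Algorithm: postorder visits root last, so walk postorder right-to-left;
each value is the root of the current inorder slice — split it at that
value, recurse on the right subtree first, then the left.
Recursive splits:
  root=5; inorder splits into left=[4], right=[6, 14, 25, 27]
  root=27; inorder splits into left=[6, 14, 25], right=[]
  root=6; inorder splits into left=[], right=[14, 25]
  root=25; inorder splits into left=[14], right=[]
  root=14; inorder splits into left=[], right=[]
  root=4; inorder splits into left=[], right=[]
Reconstructed level-order: [5, 4, 27, 6, 25, 14]


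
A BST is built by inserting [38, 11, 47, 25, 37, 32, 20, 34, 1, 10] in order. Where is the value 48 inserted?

Starting tree (level order): [38, 11, 47, 1, 25, None, None, None, 10, 20, 37, None, None, None, None, 32, None, None, 34]
Insertion path: 38 -> 47
Result: insert 48 as right child of 47
Final tree (level order): [38, 11, 47, 1, 25, None, 48, None, 10, 20, 37, None, None, None, None, None, None, 32, None, None, 34]


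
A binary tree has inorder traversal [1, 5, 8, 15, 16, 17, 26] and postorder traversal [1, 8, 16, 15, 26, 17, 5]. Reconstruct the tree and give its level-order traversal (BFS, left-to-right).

Inorder:   [1, 5, 8, 15, 16, 17, 26]
Postorder: [1, 8, 16, 15, 26, 17, 5]
Algorithm: postorder visits root last, so walk postorder right-to-left;
each value is the root of the current inorder slice — split it at that
value, recurse on the right subtree first, then the left.
Recursive splits:
  root=5; inorder splits into left=[1], right=[8, 15, 16, 17, 26]
  root=17; inorder splits into left=[8, 15, 16], right=[26]
  root=26; inorder splits into left=[], right=[]
  root=15; inorder splits into left=[8], right=[16]
  root=16; inorder splits into left=[], right=[]
  root=8; inorder splits into left=[], right=[]
  root=1; inorder splits into left=[], right=[]
Reconstructed level-order: [5, 1, 17, 15, 26, 8, 16]


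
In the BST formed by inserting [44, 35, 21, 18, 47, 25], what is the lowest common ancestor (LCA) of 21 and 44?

Tree insertion order: [44, 35, 21, 18, 47, 25]
Tree (level-order array): [44, 35, 47, 21, None, None, None, 18, 25]
In a BST, the LCA of p=21, q=44 is the first node v on the
root-to-leaf path with p <= v <= q (go left if both < v, right if both > v).
Walk from root:
  at 44: 21 <= 44 <= 44, this is the LCA
LCA = 44


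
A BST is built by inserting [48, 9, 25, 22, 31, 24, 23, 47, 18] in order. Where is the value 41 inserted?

Starting tree (level order): [48, 9, None, None, 25, 22, 31, 18, 24, None, 47, None, None, 23]
Insertion path: 48 -> 9 -> 25 -> 31 -> 47
Result: insert 41 as left child of 47
Final tree (level order): [48, 9, None, None, 25, 22, 31, 18, 24, None, 47, None, None, 23, None, 41]


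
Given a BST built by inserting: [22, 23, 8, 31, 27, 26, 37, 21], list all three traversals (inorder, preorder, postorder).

Tree insertion order: [22, 23, 8, 31, 27, 26, 37, 21]
Tree (level-order array): [22, 8, 23, None, 21, None, 31, None, None, 27, 37, 26]
Inorder (L, root, R): [8, 21, 22, 23, 26, 27, 31, 37]
Preorder (root, L, R): [22, 8, 21, 23, 31, 27, 26, 37]
Postorder (L, R, root): [21, 8, 26, 27, 37, 31, 23, 22]


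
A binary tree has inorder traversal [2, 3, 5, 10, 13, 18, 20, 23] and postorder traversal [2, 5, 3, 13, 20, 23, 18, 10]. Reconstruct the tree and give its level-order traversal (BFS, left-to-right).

Inorder:   [2, 3, 5, 10, 13, 18, 20, 23]
Postorder: [2, 5, 3, 13, 20, 23, 18, 10]
Algorithm: postorder visits root last, so walk postorder right-to-left;
each value is the root of the current inorder slice — split it at that
value, recurse on the right subtree first, then the left.
Recursive splits:
  root=10; inorder splits into left=[2, 3, 5], right=[13, 18, 20, 23]
  root=18; inorder splits into left=[13], right=[20, 23]
  root=23; inorder splits into left=[20], right=[]
  root=20; inorder splits into left=[], right=[]
  root=13; inorder splits into left=[], right=[]
  root=3; inorder splits into left=[2], right=[5]
  root=5; inorder splits into left=[], right=[]
  root=2; inorder splits into left=[], right=[]
Reconstructed level-order: [10, 3, 18, 2, 5, 13, 23, 20]


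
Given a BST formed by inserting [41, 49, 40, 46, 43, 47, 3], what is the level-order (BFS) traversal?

Tree insertion order: [41, 49, 40, 46, 43, 47, 3]
Tree (level-order array): [41, 40, 49, 3, None, 46, None, None, None, 43, 47]
BFS from the root, enqueuing left then right child of each popped node:
  queue [41] -> pop 41, enqueue [40, 49], visited so far: [41]
  queue [40, 49] -> pop 40, enqueue [3], visited so far: [41, 40]
  queue [49, 3] -> pop 49, enqueue [46], visited so far: [41, 40, 49]
  queue [3, 46] -> pop 3, enqueue [none], visited so far: [41, 40, 49, 3]
  queue [46] -> pop 46, enqueue [43, 47], visited so far: [41, 40, 49, 3, 46]
  queue [43, 47] -> pop 43, enqueue [none], visited so far: [41, 40, 49, 3, 46, 43]
  queue [47] -> pop 47, enqueue [none], visited so far: [41, 40, 49, 3, 46, 43, 47]
Result: [41, 40, 49, 3, 46, 43, 47]


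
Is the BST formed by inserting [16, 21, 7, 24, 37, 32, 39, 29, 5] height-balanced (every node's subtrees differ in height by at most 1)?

Tree (level-order array): [16, 7, 21, 5, None, None, 24, None, None, None, 37, 32, 39, 29]
Definition: a tree is height-balanced if, at every node, |h(left) - h(right)| <= 1 (empty subtree has height -1).
Bottom-up per-node check:
  node 5: h_left=-1, h_right=-1, diff=0 [OK], height=0
  node 7: h_left=0, h_right=-1, diff=1 [OK], height=1
  node 29: h_left=-1, h_right=-1, diff=0 [OK], height=0
  node 32: h_left=0, h_right=-1, diff=1 [OK], height=1
  node 39: h_left=-1, h_right=-1, diff=0 [OK], height=0
  node 37: h_left=1, h_right=0, diff=1 [OK], height=2
  node 24: h_left=-1, h_right=2, diff=3 [FAIL (|-1-2|=3 > 1)], height=3
  node 21: h_left=-1, h_right=3, diff=4 [FAIL (|-1-3|=4 > 1)], height=4
  node 16: h_left=1, h_right=4, diff=3 [FAIL (|1-4|=3 > 1)], height=5
Node 24 violates the condition: |-1 - 2| = 3 > 1.
Result: Not balanced


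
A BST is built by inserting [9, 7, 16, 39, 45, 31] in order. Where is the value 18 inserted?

Starting tree (level order): [9, 7, 16, None, None, None, 39, 31, 45]
Insertion path: 9 -> 16 -> 39 -> 31
Result: insert 18 as left child of 31
Final tree (level order): [9, 7, 16, None, None, None, 39, 31, 45, 18]


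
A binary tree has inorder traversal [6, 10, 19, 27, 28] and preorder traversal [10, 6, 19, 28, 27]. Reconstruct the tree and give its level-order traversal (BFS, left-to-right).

Inorder:  [6, 10, 19, 27, 28]
Preorder: [10, 6, 19, 28, 27]
Algorithm: preorder visits root first, so consume preorder in order;
for each root, split the current inorder slice at that value into
left-subtree inorder and right-subtree inorder, then recurse.
Recursive splits:
  root=10; inorder splits into left=[6], right=[19, 27, 28]
  root=6; inorder splits into left=[], right=[]
  root=19; inorder splits into left=[], right=[27, 28]
  root=28; inorder splits into left=[27], right=[]
  root=27; inorder splits into left=[], right=[]
Reconstructed level-order: [10, 6, 19, 28, 27]


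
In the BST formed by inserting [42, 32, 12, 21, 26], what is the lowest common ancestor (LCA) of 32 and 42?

Tree insertion order: [42, 32, 12, 21, 26]
Tree (level-order array): [42, 32, None, 12, None, None, 21, None, 26]
In a BST, the LCA of p=32, q=42 is the first node v on the
root-to-leaf path with p <= v <= q (go left if both < v, right if both > v).
Walk from root:
  at 42: 32 <= 42 <= 42, this is the LCA
LCA = 42


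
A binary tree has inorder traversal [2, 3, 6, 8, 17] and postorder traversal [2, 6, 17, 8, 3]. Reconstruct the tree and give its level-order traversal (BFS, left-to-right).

Inorder:   [2, 3, 6, 8, 17]
Postorder: [2, 6, 17, 8, 3]
Algorithm: postorder visits root last, so walk postorder right-to-left;
each value is the root of the current inorder slice — split it at that
value, recurse on the right subtree first, then the left.
Recursive splits:
  root=3; inorder splits into left=[2], right=[6, 8, 17]
  root=8; inorder splits into left=[6], right=[17]
  root=17; inorder splits into left=[], right=[]
  root=6; inorder splits into left=[], right=[]
  root=2; inorder splits into left=[], right=[]
Reconstructed level-order: [3, 2, 8, 6, 17]


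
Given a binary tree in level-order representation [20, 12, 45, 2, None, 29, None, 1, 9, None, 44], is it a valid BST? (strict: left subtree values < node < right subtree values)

Level-order array: [20, 12, 45, 2, None, 29, None, 1, 9, None, 44]
Validate using subtree bounds (lo, hi): at each node, require lo < value < hi,
then recurse left with hi=value and right with lo=value.
Preorder trace (stopping at first violation):
  at node 20 with bounds (-inf, +inf): OK
  at node 12 with bounds (-inf, 20): OK
  at node 2 with bounds (-inf, 12): OK
  at node 1 with bounds (-inf, 2): OK
  at node 9 with bounds (2, 12): OK
  at node 45 with bounds (20, +inf): OK
  at node 29 with bounds (20, 45): OK
  at node 44 with bounds (29, 45): OK
No violation found at any node.
Result: Valid BST


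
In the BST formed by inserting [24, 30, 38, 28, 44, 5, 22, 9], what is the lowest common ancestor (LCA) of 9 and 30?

Tree insertion order: [24, 30, 38, 28, 44, 5, 22, 9]
Tree (level-order array): [24, 5, 30, None, 22, 28, 38, 9, None, None, None, None, 44]
In a BST, the LCA of p=9, q=30 is the first node v on the
root-to-leaf path with p <= v <= q (go left if both < v, right if both > v).
Walk from root:
  at 24: 9 <= 24 <= 30, this is the LCA
LCA = 24


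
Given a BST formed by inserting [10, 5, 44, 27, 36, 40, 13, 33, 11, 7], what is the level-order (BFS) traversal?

Tree insertion order: [10, 5, 44, 27, 36, 40, 13, 33, 11, 7]
Tree (level-order array): [10, 5, 44, None, 7, 27, None, None, None, 13, 36, 11, None, 33, 40]
BFS from the root, enqueuing left then right child of each popped node:
  queue [10] -> pop 10, enqueue [5, 44], visited so far: [10]
  queue [5, 44] -> pop 5, enqueue [7], visited so far: [10, 5]
  queue [44, 7] -> pop 44, enqueue [27], visited so far: [10, 5, 44]
  queue [7, 27] -> pop 7, enqueue [none], visited so far: [10, 5, 44, 7]
  queue [27] -> pop 27, enqueue [13, 36], visited so far: [10, 5, 44, 7, 27]
  queue [13, 36] -> pop 13, enqueue [11], visited so far: [10, 5, 44, 7, 27, 13]
  queue [36, 11] -> pop 36, enqueue [33, 40], visited so far: [10, 5, 44, 7, 27, 13, 36]
  queue [11, 33, 40] -> pop 11, enqueue [none], visited so far: [10, 5, 44, 7, 27, 13, 36, 11]
  queue [33, 40] -> pop 33, enqueue [none], visited so far: [10, 5, 44, 7, 27, 13, 36, 11, 33]
  queue [40] -> pop 40, enqueue [none], visited so far: [10, 5, 44, 7, 27, 13, 36, 11, 33, 40]
Result: [10, 5, 44, 7, 27, 13, 36, 11, 33, 40]


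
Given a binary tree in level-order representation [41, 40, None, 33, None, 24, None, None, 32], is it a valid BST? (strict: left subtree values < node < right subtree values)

Level-order array: [41, 40, None, 33, None, 24, None, None, 32]
Validate using subtree bounds (lo, hi): at each node, require lo < value < hi,
then recurse left with hi=value and right with lo=value.
Preorder trace (stopping at first violation):
  at node 41 with bounds (-inf, +inf): OK
  at node 40 with bounds (-inf, 41): OK
  at node 33 with bounds (-inf, 40): OK
  at node 24 with bounds (-inf, 33): OK
  at node 32 with bounds (24, 33): OK
No violation found at any node.
Result: Valid BST


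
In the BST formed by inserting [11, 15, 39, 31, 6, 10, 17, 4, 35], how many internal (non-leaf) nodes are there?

Tree built from: [11, 15, 39, 31, 6, 10, 17, 4, 35]
Tree (level-order array): [11, 6, 15, 4, 10, None, 39, None, None, None, None, 31, None, 17, 35]
Rule: An internal node has at least one child.
Per-node child counts:
  node 11: 2 child(ren)
  node 6: 2 child(ren)
  node 4: 0 child(ren)
  node 10: 0 child(ren)
  node 15: 1 child(ren)
  node 39: 1 child(ren)
  node 31: 2 child(ren)
  node 17: 0 child(ren)
  node 35: 0 child(ren)
Matching nodes: [11, 6, 15, 39, 31]
Count of internal (non-leaf) nodes: 5


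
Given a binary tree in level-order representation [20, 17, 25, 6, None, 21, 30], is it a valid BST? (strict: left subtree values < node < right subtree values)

Level-order array: [20, 17, 25, 6, None, 21, 30]
Validate using subtree bounds (lo, hi): at each node, require lo < value < hi,
then recurse left with hi=value and right with lo=value.
Preorder trace (stopping at first violation):
  at node 20 with bounds (-inf, +inf): OK
  at node 17 with bounds (-inf, 20): OK
  at node 6 with bounds (-inf, 17): OK
  at node 25 with bounds (20, +inf): OK
  at node 21 with bounds (20, 25): OK
  at node 30 with bounds (25, +inf): OK
No violation found at any node.
Result: Valid BST


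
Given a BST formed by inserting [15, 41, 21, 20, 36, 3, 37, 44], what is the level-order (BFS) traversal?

Tree insertion order: [15, 41, 21, 20, 36, 3, 37, 44]
Tree (level-order array): [15, 3, 41, None, None, 21, 44, 20, 36, None, None, None, None, None, 37]
BFS from the root, enqueuing left then right child of each popped node:
  queue [15] -> pop 15, enqueue [3, 41], visited so far: [15]
  queue [3, 41] -> pop 3, enqueue [none], visited so far: [15, 3]
  queue [41] -> pop 41, enqueue [21, 44], visited so far: [15, 3, 41]
  queue [21, 44] -> pop 21, enqueue [20, 36], visited so far: [15, 3, 41, 21]
  queue [44, 20, 36] -> pop 44, enqueue [none], visited so far: [15, 3, 41, 21, 44]
  queue [20, 36] -> pop 20, enqueue [none], visited so far: [15, 3, 41, 21, 44, 20]
  queue [36] -> pop 36, enqueue [37], visited so far: [15, 3, 41, 21, 44, 20, 36]
  queue [37] -> pop 37, enqueue [none], visited so far: [15, 3, 41, 21, 44, 20, 36, 37]
Result: [15, 3, 41, 21, 44, 20, 36, 37]


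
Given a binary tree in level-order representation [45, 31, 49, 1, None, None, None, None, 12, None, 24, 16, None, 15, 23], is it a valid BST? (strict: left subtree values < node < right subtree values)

Level-order array: [45, 31, 49, 1, None, None, None, None, 12, None, 24, 16, None, 15, 23]
Validate using subtree bounds (lo, hi): at each node, require lo < value < hi,
then recurse left with hi=value and right with lo=value.
Preorder trace (stopping at first violation):
  at node 45 with bounds (-inf, +inf): OK
  at node 31 with bounds (-inf, 45): OK
  at node 1 with bounds (-inf, 31): OK
  at node 12 with bounds (1, 31): OK
  at node 24 with bounds (12, 31): OK
  at node 16 with bounds (12, 24): OK
  at node 15 with bounds (12, 16): OK
  at node 23 with bounds (16, 24): OK
  at node 49 with bounds (45, +inf): OK
No violation found at any node.
Result: Valid BST


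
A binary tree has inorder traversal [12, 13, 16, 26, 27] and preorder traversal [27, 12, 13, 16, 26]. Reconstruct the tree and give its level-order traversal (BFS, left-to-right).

Inorder:  [12, 13, 16, 26, 27]
Preorder: [27, 12, 13, 16, 26]
Algorithm: preorder visits root first, so consume preorder in order;
for each root, split the current inorder slice at that value into
left-subtree inorder and right-subtree inorder, then recurse.
Recursive splits:
  root=27; inorder splits into left=[12, 13, 16, 26], right=[]
  root=12; inorder splits into left=[], right=[13, 16, 26]
  root=13; inorder splits into left=[], right=[16, 26]
  root=16; inorder splits into left=[], right=[26]
  root=26; inorder splits into left=[], right=[]
Reconstructed level-order: [27, 12, 13, 16, 26]


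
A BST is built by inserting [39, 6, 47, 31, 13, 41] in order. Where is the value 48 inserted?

Starting tree (level order): [39, 6, 47, None, 31, 41, None, 13]
Insertion path: 39 -> 47
Result: insert 48 as right child of 47
Final tree (level order): [39, 6, 47, None, 31, 41, 48, 13]


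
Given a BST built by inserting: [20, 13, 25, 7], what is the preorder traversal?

Tree insertion order: [20, 13, 25, 7]
Tree (level-order array): [20, 13, 25, 7]
Preorder traversal: [20, 13, 7, 25]


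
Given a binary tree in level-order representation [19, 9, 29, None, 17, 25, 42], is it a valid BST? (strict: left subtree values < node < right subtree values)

Level-order array: [19, 9, 29, None, 17, 25, 42]
Validate using subtree bounds (lo, hi): at each node, require lo < value < hi,
then recurse left with hi=value and right with lo=value.
Preorder trace (stopping at first violation):
  at node 19 with bounds (-inf, +inf): OK
  at node 9 with bounds (-inf, 19): OK
  at node 17 with bounds (9, 19): OK
  at node 29 with bounds (19, +inf): OK
  at node 25 with bounds (19, 29): OK
  at node 42 with bounds (29, +inf): OK
No violation found at any node.
Result: Valid BST


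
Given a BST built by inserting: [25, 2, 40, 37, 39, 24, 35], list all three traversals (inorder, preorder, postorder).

Tree insertion order: [25, 2, 40, 37, 39, 24, 35]
Tree (level-order array): [25, 2, 40, None, 24, 37, None, None, None, 35, 39]
Inorder (L, root, R): [2, 24, 25, 35, 37, 39, 40]
Preorder (root, L, R): [25, 2, 24, 40, 37, 35, 39]
Postorder (L, R, root): [24, 2, 35, 39, 37, 40, 25]


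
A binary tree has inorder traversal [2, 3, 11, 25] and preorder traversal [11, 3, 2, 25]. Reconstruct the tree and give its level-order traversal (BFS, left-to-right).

Inorder:  [2, 3, 11, 25]
Preorder: [11, 3, 2, 25]
Algorithm: preorder visits root first, so consume preorder in order;
for each root, split the current inorder slice at that value into
left-subtree inorder and right-subtree inorder, then recurse.
Recursive splits:
  root=11; inorder splits into left=[2, 3], right=[25]
  root=3; inorder splits into left=[2], right=[]
  root=2; inorder splits into left=[], right=[]
  root=25; inorder splits into left=[], right=[]
Reconstructed level-order: [11, 3, 25, 2]


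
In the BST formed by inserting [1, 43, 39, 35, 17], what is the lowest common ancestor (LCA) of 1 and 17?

Tree insertion order: [1, 43, 39, 35, 17]
Tree (level-order array): [1, None, 43, 39, None, 35, None, 17]
In a BST, the LCA of p=1, q=17 is the first node v on the
root-to-leaf path with p <= v <= q (go left if both < v, right if both > v).
Walk from root:
  at 1: 1 <= 1 <= 17, this is the LCA
LCA = 1


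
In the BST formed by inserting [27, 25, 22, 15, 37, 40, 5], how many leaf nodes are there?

Tree built from: [27, 25, 22, 15, 37, 40, 5]
Tree (level-order array): [27, 25, 37, 22, None, None, 40, 15, None, None, None, 5]
Rule: A leaf has 0 children.
Per-node child counts:
  node 27: 2 child(ren)
  node 25: 1 child(ren)
  node 22: 1 child(ren)
  node 15: 1 child(ren)
  node 5: 0 child(ren)
  node 37: 1 child(ren)
  node 40: 0 child(ren)
Matching nodes: [5, 40]
Count of leaf nodes: 2


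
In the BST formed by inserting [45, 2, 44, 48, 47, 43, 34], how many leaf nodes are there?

Tree built from: [45, 2, 44, 48, 47, 43, 34]
Tree (level-order array): [45, 2, 48, None, 44, 47, None, 43, None, None, None, 34]
Rule: A leaf has 0 children.
Per-node child counts:
  node 45: 2 child(ren)
  node 2: 1 child(ren)
  node 44: 1 child(ren)
  node 43: 1 child(ren)
  node 34: 0 child(ren)
  node 48: 1 child(ren)
  node 47: 0 child(ren)
Matching nodes: [34, 47]
Count of leaf nodes: 2


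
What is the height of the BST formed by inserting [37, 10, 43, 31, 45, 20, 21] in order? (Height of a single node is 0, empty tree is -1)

Insertion order: [37, 10, 43, 31, 45, 20, 21]
Tree (level-order array): [37, 10, 43, None, 31, None, 45, 20, None, None, None, None, 21]
Compute height bottom-up (empty subtree = -1):
  height(21) = 1 + max(-1, -1) = 0
  height(20) = 1 + max(-1, 0) = 1
  height(31) = 1 + max(1, -1) = 2
  height(10) = 1 + max(-1, 2) = 3
  height(45) = 1 + max(-1, -1) = 0
  height(43) = 1 + max(-1, 0) = 1
  height(37) = 1 + max(3, 1) = 4
Height = 4


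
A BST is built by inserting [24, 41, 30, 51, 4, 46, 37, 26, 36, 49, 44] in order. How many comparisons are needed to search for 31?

Search path for 31: 24 -> 41 -> 30 -> 37 -> 36
Found: False
Comparisons: 5


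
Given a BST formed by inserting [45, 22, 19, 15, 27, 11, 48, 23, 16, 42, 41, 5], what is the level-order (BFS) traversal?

Tree insertion order: [45, 22, 19, 15, 27, 11, 48, 23, 16, 42, 41, 5]
Tree (level-order array): [45, 22, 48, 19, 27, None, None, 15, None, 23, 42, 11, 16, None, None, 41, None, 5]
BFS from the root, enqueuing left then right child of each popped node:
  queue [45] -> pop 45, enqueue [22, 48], visited so far: [45]
  queue [22, 48] -> pop 22, enqueue [19, 27], visited so far: [45, 22]
  queue [48, 19, 27] -> pop 48, enqueue [none], visited so far: [45, 22, 48]
  queue [19, 27] -> pop 19, enqueue [15], visited so far: [45, 22, 48, 19]
  queue [27, 15] -> pop 27, enqueue [23, 42], visited so far: [45, 22, 48, 19, 27]
  queue [15, 23, 42] -> pop 15, enqueue [11, 16], visited so far: [45, 22, 48, 19, 27, 15]
  queue [23, 42, 11, 16] -> pop 23, enqueue [none], visited so far: [45, 22, 48, 19, 27, 15, 23]
  queue [42, 11, 16] -> pop 42, enqueue [41], visited so far: [45, 22, 48, 19, 27, 15, 23, 42]
  queue [11, 16, 41] -> pop 11, enqueue [5], visited so far: [45, 22, 48, 19, 27, 15, 23, 42, 11]
  queue [16, 41, 5] -> pop 16, enqueue [none], visited so far: [45, 22, 48, 19, 27, 15, 23, 42, 11, 16]
  queue [41, 5] -> pop 41, enqueue [none], visited so far: [45, 22, 48, 19, 27, 15, 23, 42, 11, 16, 41]
  queue [5] -> pop 5, enqueue [none], visited so far: [45, 22, 48, 19, 27, 15, 23, 42, 11, 16, 41, 5]
Result: [45, 22, 48, 19, 27, 15, 23, 42, 11, 16, 41, 5]


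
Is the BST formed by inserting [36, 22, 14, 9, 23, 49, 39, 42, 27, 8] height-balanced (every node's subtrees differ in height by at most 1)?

Tree (level-order array): [36, 22, 49, 14, 23, 39, None, 9, None, None, 27, None, 42, 8]
Definition: a tree is height-balanced if, at every node, |h(left) - h(right)| <= 1 (empty subtree has height -1).
Bottom-up per-node check:
  node 8: h_left=-1, h_right=-1, diff=0 [OK], height=0
  node 9: h_left=0, h_right=-1, diff=1 [OK], height=1
  node 14: h_left=1, h_right=-1, diff=2 [FAIL (|1--1|=2 > 1)], height=2
  node 27: h_left=-1, h_right=-1, diff=0 [OK], height=0
  node 23: h_left=-1, h_right=0, diff=1 [OK], height=1
  node 22: h_left=2, h_right=1, diff=1 [OK], height=3
  node 42: h_left=-1, h_right=-1, diff=0 [OK], height=0
  node 39: h_left=-1, h_right=0, diff=1 [OK], height=1
  node 49: h_left=1, h_right=-1, diff=2 [FAIL (|1--1|=2 > 1)], height=2
  node 36: h_left=3, h_right=2, diff=1 [OK], height=4
Node 14 violates the condition: |1 - -1| = 2 > 1.
Result: Not balanced


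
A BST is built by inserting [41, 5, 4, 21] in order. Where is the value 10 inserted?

Starting tree (level order): [41, 5, None, 4, 21]
Insertion path: 41 -> 5 -> 21
Result: insert 10 as left child of 21
Final tree (level order): [41, 5, None, 4, 21, None, None, 10]


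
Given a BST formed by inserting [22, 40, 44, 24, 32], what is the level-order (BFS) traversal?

Tree insertion order: [22, 40, 44, 24, 32]
Tree (level-order array): [22, None, 40, 24, 44, None, 32]
BFS from the root, enqueuing left then right child of each popped node:
  queue [22] -> pop 22, enqueue [40], visited so far: [22]
  queue [40] -> pop 40, enqueue [24, 44], visited so far: [22, 40]
  queue [24, 44] -> pop 24, enqueue [32], visited so far: [22, 40, 24]
  queue [44, 32] -> pop 44, enqueue [none], visited so far: [22, 40, 24, 44]
  queue [32] -> pop 32, enqueue [none], visited so far: [22, 40, 24, 44, 32]
Result: [22, 40, 24, 44, 32]


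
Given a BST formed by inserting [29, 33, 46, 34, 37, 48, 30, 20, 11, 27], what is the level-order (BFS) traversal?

Tree insertion order: [29, 33, 46, 34, 37, 48, 30, 20, 11, 27]
Tree (level-order array): [29, 20, 33, 11, 27, 30, 46, None, None, None, None, None, None, 34, 48, None, 37]
BFS from the root, enqueuing left then right child of each popped node:
  queue [29] -> pop 29, enqueue [20, 33], visited so far: [29]
  queue [20, 33] -> pop 20, enqueue [11, 27], visited so far: [29, 20]
  queue [33, 11, 27] -> pop 33, enqueue [30, 46], visited so far: [29, 20, 33]
  queue [11, 27, 30, 46] -> pop 11, enqueue [none], visited so far: [29, 20, 33, 11]
  queue [27, 30, 46] -> pop 27, enqueue [none], visited so far: [29, 20, 33, 11, 27]
  queue [30, 46] -> pop 30, enqueue [none], visited so far: [29, 20, 33, 11, 27, 30]
  queue [46] -> pop 46, enqueue [34, 48], visited so far: [29, 20, 33, 11, 27, 30, 46]
  queue [34, 48] -> pop 34, enqueue [37], visited so far: [29, 20, 33, 11, 27, 30, 46, 34]
  queue [48, 37] -> pop 48, enqueue [none], visited so far: [29, 20, 33, 11, 27, 30, 46, 34, 48]
  queue [37] -> pop 37, enqueue [none], visited so far: [29, 20, 33, 11, 27, 30, 46, 34, 48, 37]
Result: [29, 20, 33, 11, 27, 30, 46, 34, 48, 37]


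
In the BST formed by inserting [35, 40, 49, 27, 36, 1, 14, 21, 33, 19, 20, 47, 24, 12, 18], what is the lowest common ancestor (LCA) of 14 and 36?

Tree insertion order: [35, 40, 49, 27, 36, 1, 14, 21, 33, 19, 20, 47, 24, 12, 18]
Tree (level-order array): [35, 27, 40, 1, 33, 36, 49, None, 14, None, None, None, None, 47, None, 12, 21, None, None, None, None, 19, 24, 18, 20]
In a BST, the LCA of p=14, q=36 is the first node v on the
root-to-leaf path with p <= v <= q (go left if both < v, right if both > v).
Walk from root:
  at 35: 14 <= 35 <= 36, this is the LCA
LCA = 35


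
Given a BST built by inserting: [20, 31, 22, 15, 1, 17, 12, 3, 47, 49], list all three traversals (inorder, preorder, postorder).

Tree insertion order: [20, 31, 22, 15, 1, 17, 12, 3, 47, 49]
Tree (level-order array): [20, 15, 31, 1, 17, 22, 47, None, 12, None, None, None, None, None, 49, 3]
Inorder (L, root, R): [1, 3, 12, 15, 17, 20, 22, 31, 47, 49]
Preorder (root, L, R): [20, 15, 1, 12, 3, 17, 31, 22, 47, 49]
Postorder (L, R, root): [3, 12, 1, 17, 15, 22, 49, 47, 31, 20]


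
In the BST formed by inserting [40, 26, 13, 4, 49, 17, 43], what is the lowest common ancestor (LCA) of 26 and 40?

Tree insertion order: [40, 26, 13, 4, 49, 17, 43]
Tree (level-order array): [40, 26, 49, 13, None, 43, None, 4, 17]
In a BST, the LCA of p=26, q=40 is the first node v on the
root-to-leaf path with p <= v <= q (go left if both < v, right if both > v).
Walk from root:
  at 40: 26 <= 40 <= 40, this is the LCA
LCA = 40


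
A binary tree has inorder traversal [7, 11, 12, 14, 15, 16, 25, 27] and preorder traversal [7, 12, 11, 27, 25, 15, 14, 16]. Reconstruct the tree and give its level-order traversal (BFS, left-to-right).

Inorder:  [7, 11, 12, 14, 15, 16, 25, 27]
Preorder: [7, 12, 11, 27, 25, 15, 14, 16]
Algorithm: preorder visits root first, so consume preorder in order;
for each root, split the current inorder slice at that value into
left-subtree inorder and right-subtree inorder, then recurse.
Recursive splits:
  root=7; inorder splits into left=[], right=[11, 12, 14, 15, 16, 25, 27]
  root=12; inorder splits into left=[11], right=[14, 15, 16, 25, 27]
  root=11; inorder splits into left=[], right=[]
  root=27; inorder splits into left=[14, 15, 16, 25], right=[]
  root=25; inorder splits into left=[14, 15, 16], right=[]
  root=15; inorder splits into left=[14], right=[16]
  root=14; inorder splits into left=[], right=[]
  root=16; inorder splits into left=[], right=[]
Reconstructed level-order: [7, 12, 11, 27, 25, 15, 14, 16]


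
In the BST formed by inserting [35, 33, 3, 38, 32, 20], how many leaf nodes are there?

Tree built from: [35, 33, 3, 38, 32, 20]
Tree (level-order array): [35, 33, 38, 3, None, None, None, None, 32, 20]
Rule: A leaf has 0 children.
Per-node child counts:
  node 35: 2 child(ren)
  node 33: 1 child(ren)
  node 3: 1 child(ren)
  node 32: 1 child(ren)
  node 20: 0 child(ren)
  node 38: 0 child(ren)
Matching nodes: [20, 38]
Count of leaf nodes: 2


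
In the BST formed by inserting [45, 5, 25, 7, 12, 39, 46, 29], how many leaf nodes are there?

Tree built from: [45, 5, 25, 7, 12, 39, 46, 29]
Tree (level-order array): [45, 5, 46, None, 25, None, None, 7, 39, None, 12, 29]
Rule: A leaf has 0 children.
Per-node child counts:
  node 45: 2 child(ren)
  node 5: 1 child(ren)
  node 25: 2 child(ren)
  node 7: 1 child(ren)
  node 12: 0 child(ren)
  node 39: 1 child(ren)
  node 29: 0 child(ren)
  node 46: 0 child(ren)
Matching nodes: [12, 29, 46]
Count of leaf nodes: 3


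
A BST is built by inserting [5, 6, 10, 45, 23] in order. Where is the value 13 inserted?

Starting tree (level order): [5, None, 6, None, 10, None, 45, 23]
Insertion path: 5 -> 6 -> 10 -> 45 -> 23
Result: insert 13 as left child of 23
Final tree (level order): [5, None, 6, None, 10, None, 45, 23, None, 13]


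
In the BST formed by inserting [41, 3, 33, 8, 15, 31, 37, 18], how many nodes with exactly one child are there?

Tree built from: [41, 3, 33, 8, 15, 31, 37, 18]
Tree (level-order array): [41, 3, None, None, 33, 8, 37, None, 15, None, None, None, 31, 18]
Rule: These are nodes with exactly 1 non-null child.
Per-node child counts:
  node 41: 1 child(ren)
  node 3: 1 child(ren)
  node 33: 2 child(ren)
  node 8: 1 child(ren)
  node 15: 1 child(ren)
  node 31: 1 child(ren)
  node 18: 0 child(ren)
  node 37: 0 child(ren)
Matching nodes: [41, 3, 8, 15, 31]
Count of nodes with exactly one child: 5


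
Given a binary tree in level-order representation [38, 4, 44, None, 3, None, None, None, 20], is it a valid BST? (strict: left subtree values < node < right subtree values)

Level-order array: [38, 4, 44, None, 3, None, None, None, 20]
Validate using subtree bounds (lo, hi): at each node, require lo < value < hi,
then recurse left with hi=value and right with lo=value.
Preorder trace (stopping at first violation):
  at node 38 with bounds (-inf, +inf): OK
  at node 4 with bounds (-inf, 38): OK
  at node 3 with bounds (4, 38): VIOLATION
Node 3 violates its bound: not (4 < 3 < 38).
Result: Not a valid BST


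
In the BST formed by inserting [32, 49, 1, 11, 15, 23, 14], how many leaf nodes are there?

Tree built from: [32, 49, 1, 11, 15, 23, 14]
Tree (level-order array): [32, 1, 49, None, 11, None, None, None, 15, 14, 23]
Rule: A leaf has 0 children.
Per-node child counts:
  node 32: 2 child(ren)
  node 1: 1 child(ren)
  node 11: 1 child(ren)
  node 15: 2 child(ren)
  node 14: 0 child(ren)
  node 23: 0 child(ren)
  node 49: 0 child(ren)
Matching nodes: [14, 23, 49]
Count of leaf nodes: 3


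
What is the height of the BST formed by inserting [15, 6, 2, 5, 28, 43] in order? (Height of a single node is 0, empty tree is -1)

Insertion order: [15, 6, 2, 5, 28, 43]
Tree (level-order array): [15, 6, 28, 2, None, None, 43, None, 5]
Compute height bottom-up (empty subtree = -1):
  height(5) = 1 + max(-1, -1) = 0
  height(2) = 1 + max(-1, 0) = 1
  height(6) = 1 + max(1, -1) = 2
  height(43) = 1 + max(-1, -1) = 0
  height(28) = 1 + max(-1, 0) = 1
  height(15) = 1 + max(2, 1) = 3
Height = 3


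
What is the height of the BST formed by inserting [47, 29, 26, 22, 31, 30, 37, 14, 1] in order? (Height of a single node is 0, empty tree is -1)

Insertion order: [47, 29, 26, 22, 31, 30, 37, 14, 1]
Tree (level-order array): [47, 29, None, 26, 31, 22, None, 30, 37, 14, None, None, None, None, None, 1]
Compute height bottom-up (empty subtree = -1):
  height(1) = 1 + max(-1, -1) = 0
  height(14) = 1 + max(0, -1) = 1
  height(22) = 1 + max(1, -1) = 2
  height(26) = 1 + max(2, -1) = 3
  height(30) = 1 + max(-1, -1) = 0
  height(37) = 1 + max(-1, -1) = 0
  height(31) = 1 + max(0, 0) = 1
  height(29) = 1 + max(3, 1) = 4
  height(47) = 1 + max(4, -1) = 5
Height = 5


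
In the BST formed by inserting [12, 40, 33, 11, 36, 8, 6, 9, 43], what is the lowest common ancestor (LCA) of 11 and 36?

Tree insertion order: [12, 40, 33, 11, 36, 8, 6, 9, 43]
Tree (level-order array): [12, 11, 40, 8, None, 33, 43, 6, 9, None, 36]
In a BST, the LCA of p=11, q=36 is the first node v on the
root-to-leaf path with p <= v <= q (go left if both < v, right if both > v).
Walk from root:
  at 12: 11 <= 12 <= 36, this is the LCA
LCA = 12


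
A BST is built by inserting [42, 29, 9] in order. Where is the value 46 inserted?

Starting tree (level order): [42, 29, None, 9]
Insertion path: 42
Result: insert 46 as right child of 42
Final tree (level order): [42, 29, 46, 9]


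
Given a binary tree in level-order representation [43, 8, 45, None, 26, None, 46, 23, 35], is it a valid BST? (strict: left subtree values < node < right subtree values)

Level-order array: [43, 8, 45, None, 26, None, 46, 23, 35]
Validate using subtree bounds (lo, hi): at each node, require lo < value < hi,
then recurse left with hi=value and right with lo=value.
Preorder trace (stopping at first violation):
  at node 43 with bounds (-inf, +inf): OK
  at node 8 with bounds (-inf, 43): OK
  at node 26 with bounds (8, 43): OK
  at node 23 with bounds (8, 26): OK
  at node 35 with bounds (26, 43): OK
  at node 45 with bounds (43, +inf): OK
  at node 46 with bounds (45, +inf): OK
No violation found at any node.
Result: Valid BST


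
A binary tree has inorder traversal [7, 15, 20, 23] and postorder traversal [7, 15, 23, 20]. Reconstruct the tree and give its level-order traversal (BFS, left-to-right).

Inorder:   [7, 15, 20, 23]
Postorder: [7, 15, 23, 20]
Algorithm: postorder visits root last, so walk postorder right-to-left;
each value is the root of the current inorder slice — split it at that
value, recurse on the right subtree first, then the left.
Recursive splits:
  root=20; inorder splits into left=[7, 15], right=[23]
  root=23; inorder splits into left=[], right=[]
  root=15; inorder splits into left=[7], right=[]
  root=7; inorder splits into left=[], right=[]
Reconstructed level-order: [20, 15, 23, 7]


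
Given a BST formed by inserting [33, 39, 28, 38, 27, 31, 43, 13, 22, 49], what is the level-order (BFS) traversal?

Tree insertion order: [33, 39, 28, 38, 27, 31, 43, 13, 22, 49]
Tree (level-order array): [33, 28, 39, 27, 31, 38, 43, 13, None, None, None, None, None, None, 49, None, 22]
BFS from the root, enqueuing left then right child of each popped node:
  queue [33] -> pop 33, enqueue [28, 39], visited so far: [33]
  queue [28, 39] -> pop 28, enqueue [27, 31], visited so far: [33, 28]
  queue [39, 27, 31] -> pop 39, enqueue [38, 43], visited so far: [33, 28, 39]
  queue [27, 31, 38, 43] -> pop 27, enqueue [13], visited so far: [33, 28, 39, 27]
  queue [31, 38, 43, 13] -> pop 31, enqueue [none], visited so far: [33, 28, 39, 27, 31]
  queue [38, 43, 13] -> pop 38, enqueue [none], visited so far: [33, 28, 39, 27, 31, 38]
  queue [43, 13] -> pop 43, enqueue [49], visited so far: [33, 28, 39, 27, 31, 38, 43]
  queue [13, 49] -> pop 13, enqueue [22], visited so far: [33, 28, 39, 27, 31, 38, 43, 13]
  queue [49, 22] -> pop 49, enqueue [none], visited so far: [33, 28, 39, 27, 31, 38, 43, 13, 49]
  queue [22] -> pop 22, enqueue [none], visited so far: [33, 28, 39, 27, 31, 38, 43, 13, 49, 22]
Result: [33, 28, 39, 27, 31, 38, 43, 13, 49, 22]
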